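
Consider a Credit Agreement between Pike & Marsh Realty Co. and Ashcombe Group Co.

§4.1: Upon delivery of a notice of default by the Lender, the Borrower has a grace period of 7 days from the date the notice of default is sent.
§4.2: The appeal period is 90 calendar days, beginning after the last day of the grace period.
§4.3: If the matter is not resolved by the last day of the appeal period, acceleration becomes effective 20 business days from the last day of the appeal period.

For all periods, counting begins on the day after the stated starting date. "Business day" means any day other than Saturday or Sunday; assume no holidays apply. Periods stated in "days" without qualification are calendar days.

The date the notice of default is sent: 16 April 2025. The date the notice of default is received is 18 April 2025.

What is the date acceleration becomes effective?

19 August 2025

The last day of the grace period: 16 April 2025 + 7 days = 23 April 2025.
Adding 90 calendar days to 23 April 2025 gives 22 July 2025, which is the last day of the appeal period.
The date acceleration becomes effective: counting 20 business days from Tuesday, 22 July 2025 (Jul 23, Jul 24, Jul 25, Jul 28, …, Aug 15, Aug 18, Aug 19, skipping weekends) reaches Tuesday, 19 August 2025.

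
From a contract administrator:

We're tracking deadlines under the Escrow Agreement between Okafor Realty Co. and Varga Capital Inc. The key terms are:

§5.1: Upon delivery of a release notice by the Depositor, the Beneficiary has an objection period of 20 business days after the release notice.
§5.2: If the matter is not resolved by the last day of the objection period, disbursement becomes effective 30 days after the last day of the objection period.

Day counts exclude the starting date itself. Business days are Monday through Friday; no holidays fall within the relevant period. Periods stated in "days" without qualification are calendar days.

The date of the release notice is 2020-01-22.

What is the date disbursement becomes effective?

2020-03-20

The last day of the objection period: 20 business days after Wednesday, 2020-01-22, skipping weekends — Jan 23, Jan 24, Jan 27, Jan 28, …, Feb 17, Feb 18, Feb 19 — lands on Wednesday, 2020-02-19.
The date disbursement becomes effective: 2020-02-19 + 30 days = 2020-03-20.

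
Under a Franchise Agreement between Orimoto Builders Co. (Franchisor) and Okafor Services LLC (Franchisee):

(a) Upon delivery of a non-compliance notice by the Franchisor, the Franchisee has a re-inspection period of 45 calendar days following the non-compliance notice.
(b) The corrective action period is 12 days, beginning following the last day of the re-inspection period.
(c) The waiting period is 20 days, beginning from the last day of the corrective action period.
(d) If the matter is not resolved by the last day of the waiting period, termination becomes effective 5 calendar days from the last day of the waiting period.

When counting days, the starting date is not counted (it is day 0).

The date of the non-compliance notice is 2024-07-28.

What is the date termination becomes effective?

2024-10-18

The last day of the re-inspection period: 45 calendar days after 2024-07-28 is 2024-09-11.
The last day of the corrective action period: 12 calendar days after 2024-09-11 is 2024-09-23.
The last day of the waiting period: 20 calendar days after 2024-09-23 is 2024-10-13.
The date termination becomes effective: 2024-10-13 + 5 days = 2024-10-18.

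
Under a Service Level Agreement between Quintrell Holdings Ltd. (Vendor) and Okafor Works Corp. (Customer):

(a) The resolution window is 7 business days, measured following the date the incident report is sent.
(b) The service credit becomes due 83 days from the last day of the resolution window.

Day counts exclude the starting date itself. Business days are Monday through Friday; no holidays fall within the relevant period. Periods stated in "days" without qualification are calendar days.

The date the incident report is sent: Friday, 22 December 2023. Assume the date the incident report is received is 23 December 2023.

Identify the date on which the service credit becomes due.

25 March 2024

The last day of the resolution window: 7 business days after Friday, 22 December 2023, skipping weekends — Dec 25, Dec 26, Dec 27, Dec 28, Dec 29, Jan 1, Jan 2 — lands on Tuesday, 2 January 2024.
The date on which the service credit becomes due: 83 calendar days after 2 January 2024 is 25 March 2024.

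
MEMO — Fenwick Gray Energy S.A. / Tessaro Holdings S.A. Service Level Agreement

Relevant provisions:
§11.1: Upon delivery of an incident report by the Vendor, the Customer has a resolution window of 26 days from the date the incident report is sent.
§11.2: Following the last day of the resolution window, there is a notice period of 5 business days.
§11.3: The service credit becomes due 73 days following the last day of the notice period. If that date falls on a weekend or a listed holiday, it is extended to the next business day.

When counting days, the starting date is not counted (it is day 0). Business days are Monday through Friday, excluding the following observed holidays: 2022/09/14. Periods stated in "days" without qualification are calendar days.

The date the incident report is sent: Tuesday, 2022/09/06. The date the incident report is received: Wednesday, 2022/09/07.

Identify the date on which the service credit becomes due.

The last day of the resolution window: 26 calendar days after 2022/09/06 is 2022/10/02.
The last day of the notice period: counting 5 business days from Sunday, 2022/10/02 (Oct 3, Oct 4, Oct 5, Oct 6, Oct 7, skipping weekends) reaches Friday, 2022/10/07.
The date on which the service credit becomes due: 73 calendar days after 2022/10/07 is 2022/12/19. 2022/12/19 is a Monday and is not a listed holiday, so no roll-forward applies.

2022/12/19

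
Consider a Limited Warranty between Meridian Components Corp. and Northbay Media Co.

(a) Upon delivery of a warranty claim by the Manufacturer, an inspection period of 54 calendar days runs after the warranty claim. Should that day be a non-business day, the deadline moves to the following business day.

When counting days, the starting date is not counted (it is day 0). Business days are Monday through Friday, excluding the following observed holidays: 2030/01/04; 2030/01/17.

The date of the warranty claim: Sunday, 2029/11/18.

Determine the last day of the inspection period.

The last day of the inspection period: 2029/11/18 + 54 days = 2030/01/11. 2030/01/11 is a Friday and is not a listed holiday, so no roll-forward applies.

2030/01/11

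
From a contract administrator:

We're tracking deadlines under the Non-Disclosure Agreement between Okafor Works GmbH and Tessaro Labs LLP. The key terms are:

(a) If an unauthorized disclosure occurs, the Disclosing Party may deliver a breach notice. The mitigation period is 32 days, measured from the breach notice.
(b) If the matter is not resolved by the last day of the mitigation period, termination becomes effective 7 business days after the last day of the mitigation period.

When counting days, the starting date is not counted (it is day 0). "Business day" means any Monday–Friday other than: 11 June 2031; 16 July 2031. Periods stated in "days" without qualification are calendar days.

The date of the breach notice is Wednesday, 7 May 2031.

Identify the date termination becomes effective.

The last day of the mitigation period: 32 calendar days after 7 May 2031 is 8 June 2031.
The date termination becomes effective: 7 business days after Sunday, 8 June 2031, skipping weekends and the listed holiday on Jun 11 — Jun 9, Jun 10, Jun 12, Jun 13, Jun 16, Jun 17, Jun 18 — lands on Wednesday, 18 June 2031.

18 June 2031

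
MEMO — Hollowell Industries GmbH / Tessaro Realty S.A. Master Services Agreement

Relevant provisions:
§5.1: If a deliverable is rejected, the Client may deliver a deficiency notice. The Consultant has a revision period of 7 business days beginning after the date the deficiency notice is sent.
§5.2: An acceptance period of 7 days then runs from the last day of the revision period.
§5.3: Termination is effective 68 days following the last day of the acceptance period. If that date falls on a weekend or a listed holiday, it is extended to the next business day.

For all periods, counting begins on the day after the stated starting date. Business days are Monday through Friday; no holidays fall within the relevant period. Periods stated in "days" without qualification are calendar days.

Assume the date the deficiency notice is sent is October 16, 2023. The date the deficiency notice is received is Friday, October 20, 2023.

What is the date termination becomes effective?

January 8, 2024

The last day of the revision period: 7 business days after Monday, October 16, 2023, skipping weekends — Oct 17, Oct 18, Oct 19, Oct 20, Oct 23, Oct 24, Oct 25 — lands on Wednesday, October 25, 2023.
Adding 7 calendar days to October 25, 2023 gives November 1, 2023, which is the last day of the acceptance period.
The date termination becomes effective: 68 calendar days after November 1, 2023 is January 8, 2024. January 8, 2024 is a Monday, so no roll-forward applies.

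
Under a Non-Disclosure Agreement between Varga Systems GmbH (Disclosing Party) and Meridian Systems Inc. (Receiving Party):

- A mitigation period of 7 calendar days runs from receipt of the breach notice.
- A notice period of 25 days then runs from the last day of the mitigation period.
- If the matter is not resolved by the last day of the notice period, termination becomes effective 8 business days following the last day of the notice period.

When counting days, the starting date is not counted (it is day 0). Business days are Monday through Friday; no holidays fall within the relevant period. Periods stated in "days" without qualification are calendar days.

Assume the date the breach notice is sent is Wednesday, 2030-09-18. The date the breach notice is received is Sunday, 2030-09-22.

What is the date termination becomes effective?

2030-11-05

Adding 7 calendar days to 2030-09-22 gives 2030-09-29, which is the last day of the mitigation period.
The last day of the notice period: 25 calendar days after 2030-09-29 is 2030-10-24.
The date termination becomes effective: 8 business days after Thursday, 2030-10-24, skipping weekends — Oct 25, Oct 28, Oct 29, Oct 30, Oct 31, Nov 1, Nov 4, Nov 5 — lands on Tuesday, 2030-11-05.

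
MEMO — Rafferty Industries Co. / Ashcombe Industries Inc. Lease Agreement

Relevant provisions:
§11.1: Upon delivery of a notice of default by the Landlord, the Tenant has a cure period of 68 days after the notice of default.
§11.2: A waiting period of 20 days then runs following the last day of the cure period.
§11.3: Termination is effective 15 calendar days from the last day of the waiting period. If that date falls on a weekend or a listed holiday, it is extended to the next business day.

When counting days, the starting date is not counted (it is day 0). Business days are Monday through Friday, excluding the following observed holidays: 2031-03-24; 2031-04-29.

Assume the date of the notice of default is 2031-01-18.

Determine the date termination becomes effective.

Adding 68 calendar days to 2031-01-18 gives 2031-03-27, which is the last day of the cure period.
Adding 20 calendar days to 2031-03-27 gives 2031-04-16, which is the last day of the waiting period.
The date termination becomes effective: 15 calendar days after 2031-04-16 is 2031-05-01. 2031-05-01 is a Thursday and is not a listed holiday, so no roll-forward applies.

2031-05-01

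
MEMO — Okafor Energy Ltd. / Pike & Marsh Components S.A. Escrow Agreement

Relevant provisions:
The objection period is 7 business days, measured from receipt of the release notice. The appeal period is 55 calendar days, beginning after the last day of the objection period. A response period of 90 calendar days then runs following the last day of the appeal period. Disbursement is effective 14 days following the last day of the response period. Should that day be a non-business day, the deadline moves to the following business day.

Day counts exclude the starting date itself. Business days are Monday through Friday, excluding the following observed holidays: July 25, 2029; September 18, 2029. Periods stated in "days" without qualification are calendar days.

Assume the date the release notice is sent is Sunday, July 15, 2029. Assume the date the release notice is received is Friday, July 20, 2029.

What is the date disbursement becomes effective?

January 7, 2030

The last day of the objection period: counting 7 business days from Friday, July 20, 2029 (Jul 23, Jul 24, Jul 26, Jul 27, Jul 30, Jul 31, Aug 1, skipping weekends and the listed holiday on Jul 25) reaches Wednesday, August 1, 2029.
Adding 55 calendar days to August 1, 2029 gives September 25, 2029, which is the last day of the appeal period.
The last day of the response period: September 25, 2029 + 90 days = December 24, 2029.
The date disbursement becomes effective: December 24, 2029 + 14 days = January 7, 2030. January 7, 2030 is a Monday and is not a listed holiday, so no roll-forward applies.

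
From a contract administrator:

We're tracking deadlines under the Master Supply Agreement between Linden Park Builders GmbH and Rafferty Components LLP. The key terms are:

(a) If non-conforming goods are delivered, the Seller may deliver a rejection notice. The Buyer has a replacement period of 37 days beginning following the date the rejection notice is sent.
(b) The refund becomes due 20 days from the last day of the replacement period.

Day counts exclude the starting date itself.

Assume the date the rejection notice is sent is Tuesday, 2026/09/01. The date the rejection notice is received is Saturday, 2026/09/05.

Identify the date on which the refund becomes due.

2026/10/28

Adding 37 calendar days to 2026/09/01 gives 2026/10/08, which is the last day of the replacement period.
The date on which the refund becomes due: 20 calendar days after 2026/10/08 is 2026/10/28.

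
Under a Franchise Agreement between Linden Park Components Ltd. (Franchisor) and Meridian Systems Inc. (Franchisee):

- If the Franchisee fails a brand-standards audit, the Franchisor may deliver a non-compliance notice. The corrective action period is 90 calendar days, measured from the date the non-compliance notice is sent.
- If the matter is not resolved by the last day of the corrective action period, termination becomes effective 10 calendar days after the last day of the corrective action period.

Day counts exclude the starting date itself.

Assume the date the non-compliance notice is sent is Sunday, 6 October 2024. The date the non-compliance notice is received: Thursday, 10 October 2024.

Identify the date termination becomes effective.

The last day of the corrective action period: 90 calendar days after 6 October 2024 is 4 January 2025.
The date termination becomes effective: 4 January 2025 + 10 days = 14 January 2025.

14 January 2025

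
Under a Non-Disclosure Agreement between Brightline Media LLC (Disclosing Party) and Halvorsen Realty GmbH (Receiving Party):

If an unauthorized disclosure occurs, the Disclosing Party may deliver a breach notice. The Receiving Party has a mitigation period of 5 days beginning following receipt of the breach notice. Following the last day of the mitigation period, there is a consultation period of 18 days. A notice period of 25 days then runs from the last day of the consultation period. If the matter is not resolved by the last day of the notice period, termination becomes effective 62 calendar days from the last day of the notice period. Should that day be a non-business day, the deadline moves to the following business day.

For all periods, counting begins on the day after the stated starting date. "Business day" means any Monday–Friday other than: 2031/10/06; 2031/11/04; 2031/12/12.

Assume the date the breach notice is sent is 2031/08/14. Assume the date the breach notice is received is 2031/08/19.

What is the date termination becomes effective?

The last day of the mitigation period: 2031/08/19 + 5 days = 2031/08/24.
Adding 18 calendar days to 2031/08/24 gives 2031/09/11, which is the last day of the consultation period.
The last day of the notice period: 2031/09/11 + 25 days = 2031/10/06.
The date termination becomes effective: 2031/10/06 + 62 days = 2031/12/07. That falls on a Sunday, so it rolls to the next business day, Monday, 2031/12/08.

2031/12/08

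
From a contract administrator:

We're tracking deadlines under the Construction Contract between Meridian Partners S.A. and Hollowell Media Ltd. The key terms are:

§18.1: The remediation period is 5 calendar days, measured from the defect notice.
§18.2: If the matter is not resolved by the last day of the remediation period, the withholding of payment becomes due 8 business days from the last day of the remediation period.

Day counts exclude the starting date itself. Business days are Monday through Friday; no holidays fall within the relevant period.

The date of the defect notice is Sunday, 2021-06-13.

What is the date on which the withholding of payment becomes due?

The last day of the remediation period: 5 calendar days after 2021-06-13 is 2021-06-18.
From Friday, 2021-06-18, 8 business days (Jun 21, Jun 22, Jun 23, Jun 24, Jun 25, Jun 28, Jun 29, Jun 30, skipping weekends) brings us to Wednesday, 2021-06-30, which is the date on which the withholding of payment becomes due.

2021-06-30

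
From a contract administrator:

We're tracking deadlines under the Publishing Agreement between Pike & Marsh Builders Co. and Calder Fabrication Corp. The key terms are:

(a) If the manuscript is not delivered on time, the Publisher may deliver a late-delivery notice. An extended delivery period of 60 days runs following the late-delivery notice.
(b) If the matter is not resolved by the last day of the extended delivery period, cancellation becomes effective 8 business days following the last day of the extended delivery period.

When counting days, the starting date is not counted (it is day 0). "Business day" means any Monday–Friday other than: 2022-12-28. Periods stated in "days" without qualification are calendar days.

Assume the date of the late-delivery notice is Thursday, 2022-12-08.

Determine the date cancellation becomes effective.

The last day of the extended delivery period: 2022-12-08 + 60 days = 2023-02-06.
From Monday, 2023-02-06, 8 business days (Feb 7, Feb 8, Feb 9, Feb 10, Feb 13, Feb 14, Feb 15, Feb 16, skipping weekends) brings us to Thursday, 2023-02-16, which is the date cancellation becomes effective.

2023-02-16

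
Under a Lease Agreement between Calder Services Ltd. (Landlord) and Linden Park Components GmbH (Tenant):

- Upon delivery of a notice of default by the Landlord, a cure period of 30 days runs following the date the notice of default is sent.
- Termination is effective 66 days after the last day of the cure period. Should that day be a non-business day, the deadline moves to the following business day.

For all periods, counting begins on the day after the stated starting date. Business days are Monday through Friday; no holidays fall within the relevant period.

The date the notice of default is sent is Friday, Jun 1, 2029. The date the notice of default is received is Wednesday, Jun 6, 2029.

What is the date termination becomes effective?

The last day of the cure period: 30 calendar days after Jun 1, 2029 is Jul 1, 2029.
The date termination becomes effective: 66 calendar days after Jul 1, 2029 is Sep 5, 2029. Sep 5, 2029 is a Wednesday, so no roll-forward applies.

Sep 5, 2029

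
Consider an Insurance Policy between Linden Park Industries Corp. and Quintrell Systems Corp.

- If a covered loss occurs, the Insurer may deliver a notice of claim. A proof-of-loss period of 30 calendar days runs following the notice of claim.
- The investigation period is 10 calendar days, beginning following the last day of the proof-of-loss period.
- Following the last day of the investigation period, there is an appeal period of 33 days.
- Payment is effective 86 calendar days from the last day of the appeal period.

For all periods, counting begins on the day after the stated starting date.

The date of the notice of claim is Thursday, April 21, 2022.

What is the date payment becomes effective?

September 27, 2022

The last day of the proof-of-loss period: April 21, 2022 + 30 days = May 21, 2022.
Adding 10 calendar days to May 21, 2022 gives May 31, 2022, which is the last day of the investigation period.
Adding 33 calendar days to May 31, 2022 gives July 3, 2022, which is the last day of the appeal period.
The date payment becomes effective: July 3, 2022 + 86 days = September 27, 2022.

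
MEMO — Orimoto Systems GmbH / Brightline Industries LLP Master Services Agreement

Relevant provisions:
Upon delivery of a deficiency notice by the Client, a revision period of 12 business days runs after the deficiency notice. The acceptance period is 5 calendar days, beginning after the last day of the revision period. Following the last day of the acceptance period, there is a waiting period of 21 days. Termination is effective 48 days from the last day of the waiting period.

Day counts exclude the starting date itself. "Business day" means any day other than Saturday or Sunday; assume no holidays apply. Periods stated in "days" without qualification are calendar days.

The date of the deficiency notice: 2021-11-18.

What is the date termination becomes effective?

2022-02-18

The last day of the revision period: counting 12 business days from Thursday, 2021-11-18 (Nov 19, Nov 22, Nov 23, Nov 24, …, Dec 2, Dec 3, Dec 6, skipping weekends) reaches Monday, 2021-12-06.
The last day of the acceptance period: 2021-12-06 + 5 days = 2021-12-11.
The last day of the waiting period: 2021-12-11 + 21 days = 2022-01-01.
Adding 48 calendar days to 2022-01-01 gives 2022-02-18, which is the date termination becomes effective.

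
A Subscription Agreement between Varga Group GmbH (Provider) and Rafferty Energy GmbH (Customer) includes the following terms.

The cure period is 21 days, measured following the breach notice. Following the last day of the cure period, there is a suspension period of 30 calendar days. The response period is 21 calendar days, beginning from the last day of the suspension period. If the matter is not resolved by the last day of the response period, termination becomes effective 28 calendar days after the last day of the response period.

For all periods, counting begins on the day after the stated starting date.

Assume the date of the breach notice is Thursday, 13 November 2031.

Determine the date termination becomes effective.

21 February 2032

The last day of the cure period: 13 November 2031 + 21 days = 4 December 2031.
Adding 30 calendar days to 4 December 2031 gives 3 January 2032, which is the last day of the suspension period.
Adding 21 calendar days to 3 January 2032 gives 24 January 2032, which is the last day of the response period.
The date termination becomes effective: 28 calendar days after 24 January 2032 is 21 February 2032.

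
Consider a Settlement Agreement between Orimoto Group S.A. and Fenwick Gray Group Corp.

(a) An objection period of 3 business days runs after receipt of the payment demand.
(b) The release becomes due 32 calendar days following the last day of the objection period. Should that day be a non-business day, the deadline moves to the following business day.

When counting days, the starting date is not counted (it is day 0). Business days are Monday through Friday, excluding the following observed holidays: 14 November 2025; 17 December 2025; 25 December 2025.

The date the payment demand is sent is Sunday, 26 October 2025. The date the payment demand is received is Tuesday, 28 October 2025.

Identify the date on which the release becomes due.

2 December 2025

The last day of the objection period: counting 3 business days from Tuesday, 28 October 2025 (Oct 29, Oct 30, Oct 31, skipping weekends) reaches Friday, 31 October 2025.
Adding 32 calendar days to 31 October 2025 gives 2 December 2025, which is the date on which the release becomes due. 2 December 2025 is a Tuesday and is not a listed holiday, so no roll-forward applies.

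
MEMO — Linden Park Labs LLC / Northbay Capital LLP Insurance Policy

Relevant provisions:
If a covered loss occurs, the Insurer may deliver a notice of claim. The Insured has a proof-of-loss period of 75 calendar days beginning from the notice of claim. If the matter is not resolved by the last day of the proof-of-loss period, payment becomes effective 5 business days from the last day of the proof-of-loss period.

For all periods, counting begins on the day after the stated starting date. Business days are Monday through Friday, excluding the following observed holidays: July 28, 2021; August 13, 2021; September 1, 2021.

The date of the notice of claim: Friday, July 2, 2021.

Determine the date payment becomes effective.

September 22, 2021

The last day of the proof-of-loss period: July 2, 2021 + 75 days = September 15, 2021.
The date payment becomes effective: 5 business days after Wednesday, September 15, 2021, skipping weekends — Sep 16, Sep 17, Sep 20, Sep 21, Sep 22 — lands on Wednesday, September 22, 2021.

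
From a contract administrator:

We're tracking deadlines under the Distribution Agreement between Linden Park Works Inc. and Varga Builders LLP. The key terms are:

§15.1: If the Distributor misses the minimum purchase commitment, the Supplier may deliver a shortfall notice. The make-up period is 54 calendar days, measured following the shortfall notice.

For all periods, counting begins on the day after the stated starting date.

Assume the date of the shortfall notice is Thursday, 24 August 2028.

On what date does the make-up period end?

17 October 2028

The last day of the make-up period: 24 August 2028 + 54 days = 17 October 2028.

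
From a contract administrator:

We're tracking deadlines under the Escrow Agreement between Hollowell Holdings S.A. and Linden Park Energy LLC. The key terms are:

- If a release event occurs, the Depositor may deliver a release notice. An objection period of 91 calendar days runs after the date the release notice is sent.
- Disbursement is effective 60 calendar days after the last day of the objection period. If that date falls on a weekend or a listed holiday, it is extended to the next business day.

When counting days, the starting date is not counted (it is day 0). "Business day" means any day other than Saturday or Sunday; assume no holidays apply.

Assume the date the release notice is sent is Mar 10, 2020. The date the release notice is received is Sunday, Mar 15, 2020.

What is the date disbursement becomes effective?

Aug 10, 2020

The last day of the objection period: 91 calendar days after Mar 10, 2020 is Jun 9, 2020.
The date disbursement becomes effective: Jun 9, 2020 + 60 days = Aug 8, 2020. That falls on a Saturday, so it rolls to the next business day, Monday, Aug 10, 2020.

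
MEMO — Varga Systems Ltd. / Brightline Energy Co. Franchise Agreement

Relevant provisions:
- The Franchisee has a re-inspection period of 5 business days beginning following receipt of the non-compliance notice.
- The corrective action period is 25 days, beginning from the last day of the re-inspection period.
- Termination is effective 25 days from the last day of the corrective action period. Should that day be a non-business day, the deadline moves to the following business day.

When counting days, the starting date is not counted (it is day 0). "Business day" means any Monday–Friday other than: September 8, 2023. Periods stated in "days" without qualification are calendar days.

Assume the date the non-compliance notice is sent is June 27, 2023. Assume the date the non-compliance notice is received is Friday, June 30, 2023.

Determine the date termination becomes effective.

August 28, 2023

The last day of the re-inspection period: counting 5 business days from Friday, June 30, 2023 (Jul 3, Jul 4, Jul 5, Jul 6, Jul 7, skipping weekends) reaches Friday, July 7, 2023.
The last day of the corrective action period: July 7, 2023 + 25 days = August 1, 2023.
The date termination becomes effective: 25 calendar days after August 1, 2023 is August 26, 2023. That falls on a Saturday, so it rolls to the next business day, Monday, August 28, 2023.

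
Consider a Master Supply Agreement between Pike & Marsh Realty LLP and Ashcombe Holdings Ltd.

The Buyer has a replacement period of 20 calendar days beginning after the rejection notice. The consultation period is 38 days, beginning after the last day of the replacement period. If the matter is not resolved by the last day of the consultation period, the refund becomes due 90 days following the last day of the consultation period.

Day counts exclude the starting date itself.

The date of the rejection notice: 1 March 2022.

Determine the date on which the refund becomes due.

Adding 20 calendar days to 1 March 2022 gives 21 March 2022, which is the last day of the replacement period.
Adding 38 calendar days to 21 March 2022 gives 28 April 2022, which is the last day of the consultation period.
The date on which the refund becomes due: 90 calendar days after 28 April 2022 is 27 July 2022.

27 July 2022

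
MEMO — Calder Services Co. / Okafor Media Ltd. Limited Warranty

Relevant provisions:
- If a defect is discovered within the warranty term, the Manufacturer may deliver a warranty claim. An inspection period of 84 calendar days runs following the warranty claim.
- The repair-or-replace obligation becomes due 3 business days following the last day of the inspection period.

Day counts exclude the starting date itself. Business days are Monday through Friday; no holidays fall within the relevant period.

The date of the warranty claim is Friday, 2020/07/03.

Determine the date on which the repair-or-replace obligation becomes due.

2020/09/30

The last day of the inspection period: 2020/07/03 + 84 days = 2020/09/25.
The date on which the repair-or-replace obligation becomes due: 3 business days after Friday, 2020/09/25, skipping weekends — Sep 28, Sep 29, Sep 30 — lands on Wednesday, 2020/09/30.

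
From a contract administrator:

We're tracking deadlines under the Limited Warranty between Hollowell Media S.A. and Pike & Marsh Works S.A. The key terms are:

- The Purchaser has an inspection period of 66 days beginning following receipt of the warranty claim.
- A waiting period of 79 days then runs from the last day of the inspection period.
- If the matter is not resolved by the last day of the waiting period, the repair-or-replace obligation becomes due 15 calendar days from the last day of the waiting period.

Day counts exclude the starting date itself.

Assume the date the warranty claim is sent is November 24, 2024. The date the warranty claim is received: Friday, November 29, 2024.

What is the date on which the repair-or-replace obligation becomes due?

The last day of the inspection period: November 29, 2024 + 66 days = February 3, 2025.
The last day of the waiting period: 79 calendar days after February 3, 2025 is April 23, 2025.
The date on which the repair-or-replace obligation becomes due: 15 calendar days after April 23, 2025 is May 8, 2025.

May 8, 2025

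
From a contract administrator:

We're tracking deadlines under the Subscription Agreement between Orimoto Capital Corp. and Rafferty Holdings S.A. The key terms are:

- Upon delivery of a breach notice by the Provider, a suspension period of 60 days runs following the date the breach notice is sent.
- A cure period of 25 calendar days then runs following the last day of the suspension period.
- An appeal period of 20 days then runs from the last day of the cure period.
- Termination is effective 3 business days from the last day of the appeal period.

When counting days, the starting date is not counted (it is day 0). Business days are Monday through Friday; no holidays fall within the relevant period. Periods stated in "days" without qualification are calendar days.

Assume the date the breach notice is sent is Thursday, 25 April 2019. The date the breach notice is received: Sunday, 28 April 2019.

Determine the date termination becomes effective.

The last day of the suspension period: 25 April 2019 + 60 days = 24 June 2019.
The last day of the cure period: 24 June 2019 + 25 days = 19 July 2019.
The last day of the appeal period: 19 July 2019 + 20 days = 8 August 2019.
The date termination becomes effective: counting 3 business days from Thursday, 8 August 2019 (Aug 9, Aug 12, Aug 13, skipping weekends) reaches Tuesday, 13 August 2019.

13 August 2019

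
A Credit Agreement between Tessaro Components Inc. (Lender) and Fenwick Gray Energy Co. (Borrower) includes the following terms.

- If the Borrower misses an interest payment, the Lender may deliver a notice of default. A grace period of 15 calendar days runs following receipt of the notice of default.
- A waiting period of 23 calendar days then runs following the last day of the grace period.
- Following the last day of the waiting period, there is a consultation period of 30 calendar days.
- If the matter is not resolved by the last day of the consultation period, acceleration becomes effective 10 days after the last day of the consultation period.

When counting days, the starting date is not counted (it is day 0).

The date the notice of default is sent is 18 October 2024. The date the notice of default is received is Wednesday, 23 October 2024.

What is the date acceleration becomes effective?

9 January 2025

Adding 15 calendar days to 23 October 2024 gives 7 November 2024, which is the last day of the grace period.
The last day of the waiting period: 7 November 2024 + 23 days = 30 November 2024.
Adding 30 calendar days to 30 November 2024 gives 30 December 2024, which is the last day of the consultation period.
Adding 10 calendar days to 30 December 2024 gives 9 January 2025, which is the date acceleration becomes effective.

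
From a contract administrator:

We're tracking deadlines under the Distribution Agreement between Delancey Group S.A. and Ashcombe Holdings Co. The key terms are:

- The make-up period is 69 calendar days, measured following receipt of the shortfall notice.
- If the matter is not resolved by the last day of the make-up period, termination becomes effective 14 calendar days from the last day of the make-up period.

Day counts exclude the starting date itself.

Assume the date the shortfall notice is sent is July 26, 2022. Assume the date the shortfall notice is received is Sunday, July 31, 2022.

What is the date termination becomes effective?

Adding 69 calendar days to July 31, 2022 gives October 8, 2022, which is the last day of the make-up period.
The date termination becomes effective: 14 calendar days after October 8, 2022 is October 22, 2022.

October 22, 2022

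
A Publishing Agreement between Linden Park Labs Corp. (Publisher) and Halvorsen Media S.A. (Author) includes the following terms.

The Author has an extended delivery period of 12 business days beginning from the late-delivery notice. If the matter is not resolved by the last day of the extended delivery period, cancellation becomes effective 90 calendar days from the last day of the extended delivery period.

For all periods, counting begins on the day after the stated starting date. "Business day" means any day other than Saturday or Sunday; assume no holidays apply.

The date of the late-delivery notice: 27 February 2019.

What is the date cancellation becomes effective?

The last day of the extended delivery period: counting 12 business days from Wednesday, 27 February 2019 (Feb 28, Mar 1, Mar 4, Mar 5, …, Mar 13, Mar 14, Mar 15, skipping weekends) reaches Friday, 15 March 2019.
The date cancellation becomes effective: 90 calendar days after 15 March 2019 is 13 June 2019.

13 June 2019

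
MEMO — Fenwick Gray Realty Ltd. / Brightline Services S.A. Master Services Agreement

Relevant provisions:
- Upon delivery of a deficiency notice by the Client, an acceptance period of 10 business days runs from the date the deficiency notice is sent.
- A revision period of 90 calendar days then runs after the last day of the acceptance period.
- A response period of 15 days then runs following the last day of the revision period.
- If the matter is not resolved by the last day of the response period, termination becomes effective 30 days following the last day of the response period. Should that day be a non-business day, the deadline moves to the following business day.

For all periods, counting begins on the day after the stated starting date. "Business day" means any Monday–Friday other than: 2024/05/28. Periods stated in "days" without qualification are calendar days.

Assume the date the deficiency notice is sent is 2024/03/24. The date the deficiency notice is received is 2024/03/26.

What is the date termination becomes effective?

2024/08/19

The last day of the acceptance period: 10 business days after Sunday, 2024/03/24, skipping weekends — Mar 25, Mar 26, Mar 27, Mar 28, Mar 29, Apr 1, Apr 2, Apr 3, Apr 4, Apr 5 — lands on Friday, 2024/04/05.
The last day of the revision period: 90 calendar days after 2024/04/05 is 2024/07/04.
The last day of the response period: 2024/07/04 + 15 days = 2024/07/19.
The date termination becomes effective: 2024/07/19 + 30 days = 2024/08/18. That falls on a Sunday, so it rolls to the next business day, Monday, 2024/08/19.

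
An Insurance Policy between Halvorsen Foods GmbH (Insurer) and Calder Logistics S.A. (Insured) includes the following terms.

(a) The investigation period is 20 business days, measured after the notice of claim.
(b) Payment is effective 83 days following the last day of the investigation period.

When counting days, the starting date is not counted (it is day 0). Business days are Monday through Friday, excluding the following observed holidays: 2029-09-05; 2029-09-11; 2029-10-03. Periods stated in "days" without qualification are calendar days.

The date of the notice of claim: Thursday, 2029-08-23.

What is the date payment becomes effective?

From Thursday, 2029-08-23, 20 business days (Aug 24, Aug 27, Aug 28, Aug 29, …, Sep 20, Sep 21, Sep 24, skipping weekends and the listed holidays on Sep 5, Sep 11) brings us to Monday, 2029-09-24, which is the last day of the investigation period.
Adding 83 calendar days to 2029-09-24 gives 2029-12-16, which is the date payment becomes effective.

2029-12-16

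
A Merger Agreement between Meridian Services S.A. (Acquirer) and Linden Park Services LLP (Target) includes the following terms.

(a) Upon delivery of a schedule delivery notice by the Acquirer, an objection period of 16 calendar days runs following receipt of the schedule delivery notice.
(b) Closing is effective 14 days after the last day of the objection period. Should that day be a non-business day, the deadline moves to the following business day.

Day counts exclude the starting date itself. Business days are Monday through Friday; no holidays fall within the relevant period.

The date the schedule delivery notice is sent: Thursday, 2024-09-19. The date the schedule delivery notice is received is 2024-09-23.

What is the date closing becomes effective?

Adding 16 calendar days to 2024-09-23 gives 2024-10-09, which is the last day of the objection period.
The date closing becomes effective: 2024-10-09 + 14 days = 2024-10-23. 2024-10-23 is a Wednesday, so no roll-forward applies.

2024-10-23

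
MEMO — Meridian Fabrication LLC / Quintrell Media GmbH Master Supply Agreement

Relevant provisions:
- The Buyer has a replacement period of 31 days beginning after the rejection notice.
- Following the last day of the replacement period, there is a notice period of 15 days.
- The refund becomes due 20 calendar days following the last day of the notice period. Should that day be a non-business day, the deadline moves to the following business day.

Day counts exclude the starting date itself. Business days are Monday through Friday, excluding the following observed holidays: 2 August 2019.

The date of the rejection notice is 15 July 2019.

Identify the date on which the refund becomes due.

19 September 2019

Adding 31 calendar days to 15 July 2019 gives 15 August 2019, which is the last day of the replacement period.
The last day of the notice period: 15 calendar days after 15 August 2019 is 30 August 2019.
The date on which the refund becomes due: 30 August 2019 + 20 days = 19 September 2019. 19 September 2019 is a Thursday and is not a listed holiday, so no roll-forward applies.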